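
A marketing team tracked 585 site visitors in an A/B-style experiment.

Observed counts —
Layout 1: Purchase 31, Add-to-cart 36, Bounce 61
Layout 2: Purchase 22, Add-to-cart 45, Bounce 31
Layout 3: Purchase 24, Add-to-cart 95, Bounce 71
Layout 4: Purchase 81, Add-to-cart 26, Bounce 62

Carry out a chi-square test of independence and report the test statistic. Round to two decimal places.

83.56

Row totals: 128, 98, 190, 169. Column totals: 158, 202, 225. Grand total N = 585.
Expected counts (row total × column total / N):
  Layout 1, Purchase: 128×158/585 = 34.571
  Layout 1, Add-to-cart: 128×202/585 = 44.198
  Layout 1, Bounce: 128×225/585 = 49.231
  Layout 2, Purchase: 98×158/585 = 26.468
  Layout 2, Add-to-cart: 98×202/585 = 33.839
  Layout 2, Bounce: 98×225/585 = 37.692
  Layout 3, Purchase: 190×158/585 = 51.316
  Layout 3, Add-to-cart: 190×202/585 = 65.607
  Layout 3, Bounce: 190×225/585 = 73.077
  Layout 4, Purchase: 169×158/585 = 45.644
  Layout 4, Add-to-cart: 169×202/585 = 58.356
  Layout 4, Bounce: 169×225/585 = 65.000
Contributions (O − E)²/E:
  (31 − 34.571)²/34.571 = 0.3689
  (36 − 44.198)²/44.198 = 1.5206
  (61 − 49.231)²/49.231 = 2.8135
  (22 − 26.468)²/26.468 = 0.7542
  (45 − 33.839)²/33.839 = 3.6812
  (31 − 37.692)²/37.692 = 1.1881
  (24 − 51.316)²/51.316 = 14.5406
  (95 − 65.607)²/65.607 = 13.1685
  (71 − 73.077)²/73.077 = 0.0590
  (81 − 45.644)²/45.644 = 27.3869
  (26 − 58.356)²/58.356 = 17.9401
  (62 − 65.000)²/65.000 = 0.1385
χ² = 0.3689 + 1.5206 + 2.8135 + 0.7542 + 3.6812 + 1.1881 + 14.5406 + 13.1685 + 0.0590 + 27.3869 + 17.9401 + 0.1385 = 83.56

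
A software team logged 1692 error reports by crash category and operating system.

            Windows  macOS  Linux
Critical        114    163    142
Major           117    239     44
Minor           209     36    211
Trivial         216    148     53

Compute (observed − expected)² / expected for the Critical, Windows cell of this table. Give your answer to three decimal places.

14.450

Row total (Critical) = 419; column total (Windows) = 656; N = 1692.
Expected count E = 419 × 656 / 1692 = 162.4492.
Contribution = (O − E)²/E = (114 − 162.4492)² / 162.4492 = 14.450.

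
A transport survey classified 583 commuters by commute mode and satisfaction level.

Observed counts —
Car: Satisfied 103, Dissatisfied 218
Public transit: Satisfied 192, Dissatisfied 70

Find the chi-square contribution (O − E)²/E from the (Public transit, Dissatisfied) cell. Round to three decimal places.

27.286

Row total (Public transit) = 262; column total (Dissatisfied) = 288; N = 583.
Expected count E = 262 × 288 / 583 = 129.4271.
Contribution = (O − E)²/E = (70 − 129.4271)² / 129.4271 = 27.286.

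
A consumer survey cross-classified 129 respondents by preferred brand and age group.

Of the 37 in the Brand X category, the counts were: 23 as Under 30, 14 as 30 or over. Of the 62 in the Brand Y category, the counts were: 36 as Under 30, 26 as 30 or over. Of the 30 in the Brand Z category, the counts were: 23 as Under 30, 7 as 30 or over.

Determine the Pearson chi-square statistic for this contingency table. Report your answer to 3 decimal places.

3.065

Row totals: 37, 62, 30. Column totals: 82, 47. Grand total N = 129.
Expected counts (row total × column total / N):
  Brand X, Under 30: 37×82/129 = 23.5194
  Brand X, 30 or over: 37×47/129 = 13.4806
  Brand Y, Under 30: 62×82/129 = 39.4109
  Brand Y, 30 or over: 62×47/129 = 22.5891
  Brand Z, Under 30: 30×82/129 = 19.0698
  Brand Z, 30 or over: 30×47/129 = 10.9302
Contributions (O − E)²/E:
  (23 − 23.5194)²/23.5194 = 0.0115
  (14 − 13.4806)²/13.4806 = 0.0200
  (36 − 39.4109)²/39.4109 = 0.2952
  (26 − 22.5891)²/22.5891 = 0.5150
  (23 − 19.0698)²/19.0698 = 0.8100
  (7 − 10.9302)²/10.9302 = 1.4132
χ² = 0.0115 + 0.0200 + 0.2952 + 0.5150 + 0.8100 + 1.4132 = 3.065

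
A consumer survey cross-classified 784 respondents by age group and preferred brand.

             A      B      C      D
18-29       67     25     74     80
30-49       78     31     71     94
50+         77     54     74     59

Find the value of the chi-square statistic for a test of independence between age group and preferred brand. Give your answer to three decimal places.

20.224

Row totals: 246, 274, 264. Column totals: 222, 110, 219, 233. Grand total N = 784.
Expected counts (row total × column total / N):
  18-29, A: 246×222/784 = 69.6582
  18-29, B: 246×110/784 = 34.5153
  18-29, C: 246×219/784 = 68.7168
  18-29, D: 246×233/784 = 73.1097
  30-49, A: 274×222/784 = 77.5867
  30-49, B: 274×110/784 = 38.4439
  30-49, C: 274×219/784 = 76.5383
  30-49, D: 274×233/784 = 81.4311
  50+, A: 264×222/784 = 74.7551
  50+, B: 264×110/784 = 37.0408
  50+, C: 264×219/784 = 73.7449
  50+, D: 264×233/784 = 78.4592
Contributions (O − E)²/E:
  (67 − 69.6582)²/69.6582 = 0.1014
  (25 − 34.5153)²/34.5153 = 2.6232
  (74 − 68.7168)²/68.7168 = 0.4062
  (80 − 73.1097)²/73.1097 = 0.6494
  (78 − 77.5867)²/77.5867 = 0.0022
  (31 − 38.4439)²/38.4439 = 1.4414
  (71 − 76.5383)²/76.5383 = 0.4008
  (94 − 81.4311)²/81.4311 = 1.9400
  (77 − 74.7551)²/74.7551 = 0.0674
  (54 − 37.0408)²/37.0408 = 7.7648
  (74 − 73.7449)²/73.7449 = 0.0009
  (59 − 78.4592)²/78.4592 = 4.8262
χ² = 0.1014 + 2.6232 + 0.4062 + 0.6494 + 0.0022 + 1.4414 + 0.4008 + 1.9400 + 0.0674 + 7.7648 + 0.0009 + 4.8262 = 20.224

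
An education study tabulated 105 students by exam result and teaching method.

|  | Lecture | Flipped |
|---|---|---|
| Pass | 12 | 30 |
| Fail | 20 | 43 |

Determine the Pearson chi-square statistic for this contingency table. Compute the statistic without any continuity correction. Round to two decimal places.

0.12

Row totals: 42, 63. Column totals: 32, 73. Grand total N = 105.
Expected counts (row total × column total / N):
  Pass, Lecture: 42×32/105 = 12.800
  Pass, Flipped: 42×73/105 = 29.200
  Fail, Lecture: 63×32/105 = 19.200
  Fail, Flipped: 63×73/105 = 43.800
Contributions (O − E)²/E:
  (12 − 12.800)²/12.800 = 0.0500
  (30 − 29.200)²/29.200 = 0.0219
  (20 − 19.200)²/19.200 = 0.0333
  (43 − 43.800)²/43.800 = 0.0146
χ² = 0.0500 + 0.0219 + 0.0333 + 0.0146 = 0.12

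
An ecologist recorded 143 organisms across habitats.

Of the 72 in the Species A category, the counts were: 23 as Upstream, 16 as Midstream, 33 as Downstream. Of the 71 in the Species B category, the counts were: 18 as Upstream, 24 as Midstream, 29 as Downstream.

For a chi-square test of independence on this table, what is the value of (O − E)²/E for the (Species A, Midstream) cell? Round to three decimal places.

Row total (Species A) = 72; column total (Midstream) = 40; N = 143.
Expected count E = 72 × 40 / 143 = 20.1399.
Contribution = (O − E)²/E = (16 − 20.1399)² / 20.1399 = 0.851.

0.851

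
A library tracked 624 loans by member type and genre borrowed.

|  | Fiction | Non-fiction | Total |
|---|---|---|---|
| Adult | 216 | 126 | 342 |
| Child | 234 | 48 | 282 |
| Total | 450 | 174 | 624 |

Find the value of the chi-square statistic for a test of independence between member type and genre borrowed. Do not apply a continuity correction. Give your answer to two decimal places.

30.20

Grand total N = 624.
Expected counts (row total × column total / N):
  Adult, Fiction: 342×450/624 = 246.635
  Adult, Non-fiction: 342×174/624 = 95.365
  Child, Fiction: 282×450/624 = 203.365
  Child, Non-fiction: 282×174/624 = 78.635
Contributions (O − E)²/E:
  (216 − 246.635)²/246.635 = 3.8052
  (126 − 95.365)²/95.365 = 9.8412
  (234 − 203.365)²/203.365 = 4.6149
  (48 − 78.635)²/78.635 = 11.9349
χ² = 3.8052 + 9.8412 + 4.6149 + 11.9349 = 30.20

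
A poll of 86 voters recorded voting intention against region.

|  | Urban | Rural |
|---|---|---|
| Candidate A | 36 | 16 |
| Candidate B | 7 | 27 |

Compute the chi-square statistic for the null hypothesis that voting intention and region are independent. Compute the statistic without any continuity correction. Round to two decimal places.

Row totals: 52, 34. Column totals: 43, 43. Grand total N = 86.
Expected counts (row total × column total / N):
  Candidate A, Urban: 52×43/86 = 26.000
  Candidate A, Rural: 52×43/86 = 26.000
  Candidate B, Urban: 34×43/86 = 17.000
  Candidate B, Rural: 34×43/86 = 17.000
Contributions (O − E)²/E:
  (36 − 26.000)²/26.000 = 3.8462
  (16 − 26.000)²/26.000 = 3.8462
  (7 − 17.000)²/17.000 = 5.8824
  (27 − 17.000)²/17.000 = 5.8824
χ² = 3.8462 + 3.8462 + 5.8824 + 5.8824 = 19.46

19.46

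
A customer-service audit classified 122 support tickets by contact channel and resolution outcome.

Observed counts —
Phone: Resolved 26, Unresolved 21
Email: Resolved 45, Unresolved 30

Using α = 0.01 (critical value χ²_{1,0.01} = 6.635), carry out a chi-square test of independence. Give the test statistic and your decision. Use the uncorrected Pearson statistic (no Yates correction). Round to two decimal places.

Row totals: 47, 75. Column totals: 71, 51. Grand total N = 122.
Expected counts (row total × column total / N):
  Phone, Resolved: 47×71/122 = 27.352
  Phone, Unresolved: 47×51/122 = 19.648
  Email, Resolved: 75×71/122 = 43.648
  Email, Unresolved: 75×51/122 = 31.352
Contributions (O − E)²/E:
  (26 − 27.352)²/27.352 = 0.0668
  (21 − 19.648)²/19.648 = 0.0930
  (45 − 43.648)²/43.648 = 0.0419
  (30 − 31.352)²/31.352 = 0.0583
χ² = 0.0668 + 0.0930 + 0.0419 + 0.0583 = 0.26
df = (2−1)(2−1) = 1. Since 0.26 < 6.635, fail to reject the null hypothesis of independence at α = 0.01.

0.26; fail to reject H₀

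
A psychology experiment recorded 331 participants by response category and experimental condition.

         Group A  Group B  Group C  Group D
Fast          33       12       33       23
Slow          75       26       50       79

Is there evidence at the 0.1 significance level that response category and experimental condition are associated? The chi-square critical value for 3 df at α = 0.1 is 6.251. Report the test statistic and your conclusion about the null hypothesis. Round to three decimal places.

6.418; reject H₀

Row totals: 101, 230. Column totals: 108, 38, 83, 102. Grand total N = 331.
Expected counts (row total × column total / N):
  Fast, Group A: 101×108/331 = 32.9547
  Fast, Group B: 101×38/331 = 11.5952
  Fast, Group C: 101×83/331 = 25.3263
  Fast, Group D: 101×102/331 = 31.1239
  Slow, Group A: 230×108/331 = 75.0453
  Slow, Group B: 230×38/331 = 26.4048
  Slow, Group C: 230×83/331 = 57.6737
  Slow, Group D: 230×102/331 = 70.8761
Contributions (O − E)²/E:
  (33 − 32.9547)²/32.9547 = 0.0001
  (12 − 11.5952)²/11.5952 = 0.0141
  (33 − 25.3263)²/25.3263 = 2.3251
  (23 − 31.1239)²/31.1239 = 2.1205
  (75 − 75.0453)²/75.0453 = 0.0000
  (26 − 26.4048)²/26.4048 = 0.0062
  (50 − 57.6737)²/57.6737 = 1.0210
  (79 − 70.8761)²/70.8761 = 0.9312
χ² = 0.0001 + 0.0141 + 2.3251 + 2.1205 + 0.0000 + 0.0062 + 1.0210 + 0.9312 = 6.418
df = (2−1)(4−1) = 3. Since 6.418 > 6.251, reject the null hypothesis of independence at α = 0.1.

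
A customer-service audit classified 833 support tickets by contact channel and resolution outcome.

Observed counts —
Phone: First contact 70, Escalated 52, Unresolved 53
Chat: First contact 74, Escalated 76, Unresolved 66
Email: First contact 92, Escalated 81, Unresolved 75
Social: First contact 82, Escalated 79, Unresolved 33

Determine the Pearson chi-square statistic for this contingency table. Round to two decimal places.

15.29

Row totals: 175, 216, 248, 194. Column totals: 318, 288, 227. Grand total N = 833.
Expected counts (row total × column total / N):
  Phone, First contact: 175×318/833 = 66.807
  Phone, Escalated: 175×288/833 = 60.504
  Phone, Unresolved: 175×227/833 = 47.689
  Chat, First contact: 216×318/833 = 82.459
  Chat, Escalated: 216×288/833 = 74.679
  Chat, Unresolved: 216×227/833 = 58.862
  Email, First contact: 248×318/833 = 94.675
  Email, Escalated: 248×288/833 = 85.743
  Email, Unresolved: 248×227/833 = 67.582
  Social, First contact: 194×318/833 = 74.060
  Social, Escalated: 194×288/833 = 67.073
  Social, Unresolved: 194×227/833 = 52.867
Contributions (O − E)²/E:
  (70 − 66.807)²/66.807 = 0.1526
  (52 − 60.504)²/60.504 = 1.1953
  (53 − 47.689)²/47.689 = 0.5915
  (74 − 82.459)²/82.459 = 0.8678
  (76 − 74.679)²/74.679 = 0.0234
  (66 − 58.862)²/58.862 = 0.8656
  (92 − 94.675)²/94.675 = 0.0756
  (81 − 85.743)²/85.743 = 0.2624
  (75 − 67.582)²/67.582 = 0.8142
  (82 − 74.060)²/74.060 = 0.8513
  (79 − 67.073)²/67.073 = 2.1209
  (33 − 52.867)²/52.867 = 7.4659
χ² = 0.1526 + 1.1953 + 0.5915 + 0.8678 + 0.0234 + 0.8656 + 0.0756 + 0.2624 + 0.8142 + 0.8513 + 2.1209 + 7.4659 = 15.29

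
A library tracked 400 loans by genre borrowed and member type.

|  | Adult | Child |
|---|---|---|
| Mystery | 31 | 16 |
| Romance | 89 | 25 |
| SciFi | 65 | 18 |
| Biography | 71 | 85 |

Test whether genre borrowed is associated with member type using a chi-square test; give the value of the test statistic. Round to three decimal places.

Row totals: 47, 114, 83, 156. Column totals: 256, 144. Grand total N = 400.
Expected counts (row total × column total / N):
  Mystery, Adult: 47×256/400 = 30.0800
  Mystery, Child: 47×144/400 = 16.9200
  Romance, Adult: 114×256/400 = 72.9600
  Romance, Child: 114×144/400 = 41.0400
  SciFi, Adult: 83×256/400 = 53.1200
  SciFi, Child: 83×144/400 = 29.8800
  Biography, Adult: 156×256/400 = 99.8400
  Biography, Child: 156×144/400 = 56.1600
Contributions (O − E)²/E:
  (31 − 30.0800)²/30.0800 = 0.0281
  (16 − 16.9200)²/16.9200 = 0.0500
  (89 − 72.9600)²/72.9600 = 3.5263
  (25 − 41.0400)²/41.0400 = 6.2690
  (65 − 53.1200)²/53.1200 = 2.6569
  (18 − 29.8800)²/29.8800 = 4.7234
  (71 − 99.8400)²/99.8400 = 8.3308
  (85 − 56.1600)²/56.1600 = 14.8103
χ² = 0.0281 + 0.0500 + 3.5263 + 6.2690 + 2.6569 + 4.7234 + 8.3308 + 14.8103 = 40.395

40.395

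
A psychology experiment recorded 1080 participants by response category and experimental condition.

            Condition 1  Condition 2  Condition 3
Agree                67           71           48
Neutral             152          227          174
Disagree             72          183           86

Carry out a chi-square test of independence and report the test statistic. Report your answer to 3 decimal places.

23.097

Row totals: 186, 553, 341. Column totals: 291, 481, 308. Grand total N = 1080.
Expected counts (row total × column total / N):
  Agree, Condition 1: 186×291/1080 = 50.1167
  Agree, Condition 2: 186×481/1080 = 82.8389
  Agree, Condition 3: 186×308/1080 = 53.0444
  Neutral, Condition 1: 553×291/1080 = 149.0028
  Neutral, Condition 2: 553×481/1080 = 246.2898
  Neutral, Condition 3: 553×308/1080 = 157.7074
  Disagree, Condition 1: 341×291/1080 = 91.8806
  Disagree, Condition 2: 341×481/1080 = 151.8713
  Disagree, Condition 3: 341×308/1080 = 97.2481
Contributions (O − E)²/E:
  (67 − 50.1167)²/50.1167 = 5.6876
  (71 − 82.8389)²/82.8389 = 1.6920
  (48 − 53.0444)²/53.0444 = 0.4797
  (152 − 149.0028)²/149.0028 = 0.0603
  (227 − 246.2898)²/246.2898 = 1.5108
  (174 − 157.7074)²/157.7074 = 1.6832
  (72 − 91.8806)²/91.8806 = 4.3017
  (183 − 151.8713)²/151.8713 = 6.3804
  (86 − 97.2481)²/97.2481 = 1.3010
χ² = 5.6876 + 1.6920 + 0.4797 + 0.0603 + 1.5108 + 1.6832 + 4.3017 + 6.3804 + 1.3010 = 23.097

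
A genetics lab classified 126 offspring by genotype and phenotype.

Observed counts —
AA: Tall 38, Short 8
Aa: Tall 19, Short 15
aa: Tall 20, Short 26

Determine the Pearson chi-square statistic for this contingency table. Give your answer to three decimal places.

15.354

Row totals: 46, 34, 46. Column totals: 77, 49. Grand total N = 126.
Expected counts (row total × column total / N):
  AA, Tall: 46×77/126 = 28.1111
  AA, Short: 46×49/126 = 17.8889
  Aa, Tall: 34×77/126 = 20.7778
  Aa, Short: 34×49/126 = 13.2222
  aa, Tall: 46×77/126 = 28.1111
  aa, Short: 46×49/126 = 17.8889
Contributions (O − E)²/E:
  (38 − 28.1111)²/28.1111 = 3.4787
  (8 − 17.8889)²/17.8889 = 5.4665
  (19 − 20.7778)²/20.7778 = 0.1521
  (15 − 13.2222)²/13.2222 = 0.2390
  (20 − 28.1111)²/28.1111 = 2.3404
  (26 − 17.8889)²/17.8889 = 3.6777
χ² = 3.4787 + 5.4665 + 0.1521 + 0.2390 + 2.3404 + 3.6777 = 15.354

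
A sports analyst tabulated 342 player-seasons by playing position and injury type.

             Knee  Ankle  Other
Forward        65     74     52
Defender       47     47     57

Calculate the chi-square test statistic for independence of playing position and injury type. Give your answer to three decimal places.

4.531

Row totals: 191, 151. Column totals: 112, 121, 109. Grand total N = 342.
Expected counts (row total × column total / N):
  Forward, Knee: 191×112/342 = 62.5497
  Forward, Ankle: 191×121/342 = 67.5760
  Forward, Other: 191×109/342 = 60.8743
  Defender, Knee: 151×112/342 = 49.4503
  Defender, Ankle: 151×121/342 = 53.4240
  Defender, Other: 151×109/342 = 48.1257
Contributions (O − E)²/E:
  (65 − 62.5497)²/62.5497 = 0.0960
  (74 − 67.5760)²/67.5760 = 0.6107
  (52 − 60.8743)²/60.8743 = 1.2937
  (47 − 49.4503)²/49.4503 = 0.1214
  (47 − 53.4240)²/53.4240 = 0.7725
  (57 − 48.1257)²/48.1257 = 1.6364
χ² = 0.0960 + 0.6107 + 1.2937 + 0.1214 + 0.7725 + 1.6364 = 4.531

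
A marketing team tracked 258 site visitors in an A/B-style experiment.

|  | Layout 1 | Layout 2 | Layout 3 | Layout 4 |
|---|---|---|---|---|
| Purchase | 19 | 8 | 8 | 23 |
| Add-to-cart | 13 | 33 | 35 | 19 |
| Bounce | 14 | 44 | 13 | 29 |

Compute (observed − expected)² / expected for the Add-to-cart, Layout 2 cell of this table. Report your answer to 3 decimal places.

0.000

Row total (Add-to-cart) = 100; column total (Layout 2) = 85; N = 258.
Expected count E = 100 × 85 / 258 = 32.945736.
Contribution = (O − E)²/E = (33 − 32.945736)² / 32.945736 = 0.000.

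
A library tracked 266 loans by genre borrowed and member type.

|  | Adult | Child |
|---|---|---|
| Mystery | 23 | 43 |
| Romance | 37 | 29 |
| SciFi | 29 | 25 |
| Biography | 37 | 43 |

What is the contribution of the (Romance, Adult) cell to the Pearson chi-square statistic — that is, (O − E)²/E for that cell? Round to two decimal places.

1.05

Row total (Romance) = 66; column total (Adult) = 126; N = 266.
Expected count E = 66 × 126 / 266 = 31.263.
Contribution = (O − E)²/E = (37 − 31.263)² / 31.263 = 1.05.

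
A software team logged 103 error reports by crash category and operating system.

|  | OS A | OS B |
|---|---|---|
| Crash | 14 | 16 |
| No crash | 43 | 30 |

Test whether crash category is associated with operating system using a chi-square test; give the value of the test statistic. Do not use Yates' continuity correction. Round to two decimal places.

1.29

Row totals: 30, 73. Column totals: 57, 46. Grand total N = 103.
Expected counts (row total × column total / N):
  Crash, OS A: 30×57/103 = 16.602
  Crash, OS B: 30×46/103 = 13.398
  No crash, OS A: 73×57/103 = 40.398
  No crash, OS B: 73×46/103 = 32.602
Contributions (O − E)²/E:
  (14 − 16.602)²/16.602 = 0.4078
  (16 − 13.398)²/13.398 = 0.5053
  (43 − 40.398)²/40.398 = 0.1676
  (30 − 32.602)²/32.602 = 0.2077
χ² = 0.4078 + 0.5053 + 0.1676 + 0.2077 = 1.29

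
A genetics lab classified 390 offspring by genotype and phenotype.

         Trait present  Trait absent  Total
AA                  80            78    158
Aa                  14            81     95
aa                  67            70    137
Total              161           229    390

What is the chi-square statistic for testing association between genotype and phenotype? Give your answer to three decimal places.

36.600

Grand total N = 390.
Expected counts (row total × column total / N):
  AA, Trait present: 158×161/390 = 65.22564
  AA, Trait absent: 158×229/390 = 92.77436
  Aa, Trait present: 95×161/390 = 39.21795
  Aa, Trait absent: 95×229/390 = 55.78205
  aa, Trait present: 137×161/390 = 56.55641
  aa, Trait absent: 137×229/390 = 80.44359
Contributions (O − E)²/E:
  (80 − 65.22564)²/65.22564 = 3.3466
  (78 − 92.77436)²/92.77436 = 2.3528
  (14 − 39.21795)²/39.21795 = 16.2157
  (81 − 55.78205)²/55.78205 = 11.4005
  (67 − 56.55641)²/56.55641 = 1.9285
  (70 − 80.44359)²/80.44359 = 1.3558
χ² = 3.3466 + 2.3528 + 16.2157 + 11.4005 + 1.9285 + 1.3558 = 36.600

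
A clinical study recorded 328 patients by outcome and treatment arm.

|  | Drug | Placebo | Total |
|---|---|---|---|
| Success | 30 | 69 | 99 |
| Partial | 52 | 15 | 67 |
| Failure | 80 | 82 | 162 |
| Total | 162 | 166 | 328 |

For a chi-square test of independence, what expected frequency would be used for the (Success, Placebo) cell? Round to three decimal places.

50.104

Row total (Success) = 99; column total (Placebo) = 166; grand total N = 328.
Expected count = (row total × column total) / N = 99 × 166 / 328 = 50.104.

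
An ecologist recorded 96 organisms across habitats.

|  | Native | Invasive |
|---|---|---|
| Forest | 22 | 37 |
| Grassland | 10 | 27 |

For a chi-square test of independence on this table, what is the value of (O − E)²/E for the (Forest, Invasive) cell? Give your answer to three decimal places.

0.138

Row total (Forest) = 59; column total (Invasive) = 64; N = 96.
Expected count E = 59 × 64 / 96 = 39.3333.
Contribution = (O − E)²/E = (37 − 39.3333)² / 39.3333 = 0.138.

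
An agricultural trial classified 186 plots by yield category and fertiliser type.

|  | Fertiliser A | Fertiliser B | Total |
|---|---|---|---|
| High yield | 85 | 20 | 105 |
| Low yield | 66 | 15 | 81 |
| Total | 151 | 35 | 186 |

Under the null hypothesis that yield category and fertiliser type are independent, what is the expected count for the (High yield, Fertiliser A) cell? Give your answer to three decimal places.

85.242

Row total (High yield) = 105; column total (Fertiliser A) = 151; grand total N = 186.
Expected count = (row total × column total) / N = 105 × 151 / 186 = 85.242.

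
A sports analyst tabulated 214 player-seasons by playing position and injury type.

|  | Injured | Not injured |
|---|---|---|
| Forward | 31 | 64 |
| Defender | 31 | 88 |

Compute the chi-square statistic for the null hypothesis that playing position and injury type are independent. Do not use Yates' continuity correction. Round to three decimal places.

Row totals: 95, 119. Column totals: 62, 152. Grand total N = 214.
Expected counts (row total × column total / N):
  Forward, Injured: 95×62/214 = 27.5234
  Forward, Not injured: 95×152/214 = 67.4766
  Defender, Injured: 119×62/214 = 34.4766
  Defender, Not injured: 119×152/214 = 84.5234
Contributions (O − E)²/E:
  (31 − 27.5234)²/27.5234 = 0.4391
  (64 − 67.4766)²/67.4766 = 0.1791
  (31 − 34.4766)²/34.4766 = 0.3506
  (88 − 84.5234)²/84.5234 = 0.1430
χ² = 0.4391 + 0.1791 + 0.3506 + 0.1430 = 1.112

1.112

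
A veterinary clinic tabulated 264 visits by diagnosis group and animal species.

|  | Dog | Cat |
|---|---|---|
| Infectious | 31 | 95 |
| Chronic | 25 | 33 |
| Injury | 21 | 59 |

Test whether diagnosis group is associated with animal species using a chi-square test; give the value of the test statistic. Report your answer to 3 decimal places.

Row totals: 126, 58, 80. Column totals: 77, 187. Grand total N = 264.
Expected counts (row total × column total / N):
  Infectious, Dog: 126×77/264 = 36.7500
  Infectious, Cat: 126×187/264 = 89.2500
  Chronic, Dog: 58×77/264 = 16.9167
  Chronic, Cat: 58×187/264 = 41.0833
  Injury, Dog: 80×77/264 = 23.3333
  Injury, Cat: 80×187/264 = 56.6667
Contributions (O − E)²/E:
  (31 − 36.7500)²/36.7500 = 0.8997
  (95 − 89.2500)²/89.2500 = 0.3704
  (25 − 16.9167)²/16.9167 = 3.8624
  (33 − 41.0833)²/41.0833 = 1.5904
  (21 − 23.3333)²/23.3333 = 0.2333
  (59 − 56.6667)²/56.6667 = 0.0961
χ² = 0.8997 + 0.3704 + 3.8624 + 1.5904 + 0.2333 + 0.0961 = 7.052

7.052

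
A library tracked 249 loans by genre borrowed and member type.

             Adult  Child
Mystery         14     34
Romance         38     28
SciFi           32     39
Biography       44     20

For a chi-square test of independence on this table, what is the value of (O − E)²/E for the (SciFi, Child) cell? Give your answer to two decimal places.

0.59

Row total (SciFi) = 71; column total (Child) = 121; N = 249.
Expected count E = 71 × 121 / 249 = 34.5020.
Contribution = (O − E)²/E = (39 − 34.5020)² / 34.5020 = 0.59.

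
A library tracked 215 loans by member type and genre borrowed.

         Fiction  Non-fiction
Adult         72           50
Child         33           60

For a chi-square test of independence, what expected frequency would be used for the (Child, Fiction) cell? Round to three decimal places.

Row total (Child) = 93; column total (Fiction) = 105; grand total N = 215.
Expected count = (row total × column total) / N = 93 × 105 / 215 = 45.419.

45.419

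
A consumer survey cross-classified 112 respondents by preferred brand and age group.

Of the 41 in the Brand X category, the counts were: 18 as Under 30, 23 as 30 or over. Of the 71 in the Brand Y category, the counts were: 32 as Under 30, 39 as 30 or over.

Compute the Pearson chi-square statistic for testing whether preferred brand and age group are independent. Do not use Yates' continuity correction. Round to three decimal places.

0.014

Row totals: 41, 71. Column totals: 50, 62. Grand total N = 112.
Expected counts (row total × column total / N):
  Brand X, Under 30: 41×50/112 = 18.3036
  Brand X, 30 or over: 41×62/112 = 22.6964
  Brand Y, Under 30: 71×50/112 = 31.6964
  Brand Y, 30 or over: 71×62/112 = 39.3036
Contributions (O − E)²/E:
  (18 − 18.3036)²/18.3036 = 0.0050
  (23 − 22.6964)²/22.6964 = 0.0041
  (32 − 31.6964)²/31.6964 = 0.0029
  (39 − 39.3036)²/39.3036 = 0.0023
χ² = 0.0050 + 0.0041 + 0.0029 + 0.0023 = 0.014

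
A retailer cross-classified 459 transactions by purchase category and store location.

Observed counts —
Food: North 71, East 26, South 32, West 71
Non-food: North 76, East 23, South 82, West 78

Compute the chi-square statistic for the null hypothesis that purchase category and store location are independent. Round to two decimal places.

Row totals: 200, 259. Column totals: 147, 49, 114, 149. Grand total N = 459.
Expected counts (row total × column total / N):
  Food, North: 200×147/459 = 64.052
  Food, East: 200×49/459 = 21.351
  Food, South: 200×114/459 = 49.673
  Food, West: 200×149/459 = 64.924
  Non-food, North: 259×147/459 = 82.948
  Non-food, East: 259×49/459 = 27.649
  Non-food, South: 259×114/459 = 64.327
  Non-food, West: 259×149/459 = 84.076
Contributions (O − E)²/E:
  (71 − 64.052)²/64.052 = 0.7537
  (26 − 21.351)²/21.351 = 1.0123
  (32 − 49.673)²/49.673 = 6.2878
  (71 − 64.924)²/64.924 = 0.5686
  (76 − 82.948)²/82.948 = 0.5820
  (23 − 27.649)²/27.649 = 0.7817
  (82 − 64.327)²/64.327 = 4.8554
  (78 − 84.076)²/84.076 = 0.4391
χ² = 0.7537 + 1.0123 + 6.2878 + 0.5686 + 0.5820 + 0.7817 + 4.8554 + 0.4391 = 15.28

15.28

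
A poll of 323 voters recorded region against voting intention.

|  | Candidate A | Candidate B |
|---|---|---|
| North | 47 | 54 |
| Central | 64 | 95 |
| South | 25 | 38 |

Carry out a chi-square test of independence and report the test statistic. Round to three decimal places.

Row totals: 101, 159, 63. Column totals: 136, 187. Grand total N = 323.
Expected counts (row total × column total / N):
  North, Candidate A: 101×136/323 = 42.5263
  North, Candidate B: 101×187/323 = 58.4737
  Central, Candidate A: 159×136/323 = 66.9474
  Central, Candidate B: 159×187/323 = 92.0526
  South, Candidate A: 63×136/323 = 26.5263
  South, Candidate B: 63×187/323 = 36.4737
Contributions (O − E)²/E:
  (47 − 42.5263)²/42.5263 = 0.4706
  (54 − 58.4737)²/58.4737 = 0.3423
  (64 − 66.9474)²/66.9474 = 0.1298
  (95 − 92.0526)²/92.0526 = 0.0944
  (25 − 26.5263)²/26.5263 = 0.0878
  (38 − 36.4737)²/36.4737 = 0.0639
χ² = 0.4706 + 0.3423 + 0.1298 + 0.0944 + 0.0878 + 0.0639 = 1.189

1.189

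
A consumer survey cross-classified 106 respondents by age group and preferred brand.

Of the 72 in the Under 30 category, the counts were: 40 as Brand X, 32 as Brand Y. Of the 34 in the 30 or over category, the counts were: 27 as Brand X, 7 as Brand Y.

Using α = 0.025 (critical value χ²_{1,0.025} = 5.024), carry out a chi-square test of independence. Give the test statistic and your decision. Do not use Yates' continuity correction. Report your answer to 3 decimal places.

5.652; reject H₀

Row totals: 72, 34. Column totals: 67, 39. Grand total N = 106.
Expected counts (row total × column total / N):
  Under 30, Brand X: 72×67/106 = 45.5094
  Under 30, Brand Y: 72×39/106 = 26.4906
  30 or over, Brand X: 34×67/106 = 21.4906
  30 or over, Brand Y: 34×39/106 = 12.5094
Contributions (O − E)²/E:
  (40 − 45.5094)²/45.5094 = 0.6670
  (32 − 26.4906)²/26.4906 = 1.1458
  (27 − 21.4906)²/21.4906 = 1.4124
  (7 − 12.5094)²/12.5094 = 2.4265
χ² = 0.6670 + 1.1458 + 1.4124 + 2.4265 = 5.652
df = (2−1)(2−1) = 1. Since 5.652 > 5.024, reject the null hypothesis of independence at α = 0.025.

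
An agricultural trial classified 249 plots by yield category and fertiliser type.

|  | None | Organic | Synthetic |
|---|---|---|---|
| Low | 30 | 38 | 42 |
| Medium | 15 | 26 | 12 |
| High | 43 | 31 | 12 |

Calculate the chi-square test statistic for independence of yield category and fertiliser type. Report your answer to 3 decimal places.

21.193

Row totals: 110, 53, 86. Column totals: 88, 95, 66. Grand total N = 249.
Expected counts (row total × column total / N):
  Low, None: 110×88/249 = 38.8755
  Low, Organic: 110×95/249 = 41.9679
  Low, Synthetic: 110×66/249 = 29.1566
  Medium, None: 53×88/249 = 18.7309
  Medium, Organic: 53×95/249 = 20.2209
  Medium, Synthetic: 53×66/249 = 14.0482
  High, None: 86×88/249 = 30.3936
  High, Organic: 86×95/249 = 32.8112
  High, Synthetic: 86×66/249 = 22.7952
Contributions (O − E)²/E:
  (30 − 38.8755)²/38.8755 = 2.0263
  (38 − 41.9679)²/41.9679 = 0.3751
  (42 − 29.1566)²/29.1566 = 5.6575
  (15 − 18.7309)²/18.7309 = 0.7431
  (26 − 20.2209)²/20.2209 = 1.6517
  (12 − 14.0482)²/14.0482 = 0.2986
  (43 − 30.3936)²/30.3936 = 5.2288
  (31 − 32.8112)²/32.8112 = 0.1000
  (12 − 22.7952)²/22.7952 = 5.1123
χ² = 2.0263 + 0.3751 + 5.6575 + 0.7431 + 1.6517 + 0.2986 + 5.2288 + 0.1000 + 5.1123 = 21.193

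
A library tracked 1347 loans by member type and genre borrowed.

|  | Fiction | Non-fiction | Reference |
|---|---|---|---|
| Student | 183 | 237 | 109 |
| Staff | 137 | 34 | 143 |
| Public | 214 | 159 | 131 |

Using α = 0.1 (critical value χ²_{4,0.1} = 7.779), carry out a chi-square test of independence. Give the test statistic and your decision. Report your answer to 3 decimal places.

121.729; reject H₀

Row totals: 529, 314, 504. Column totals: 534, 430, 383. Grand total N = 1347.
Expected counts (row total × column total / N):
  Student, Fiction: 529×534/1347 = 209.7149
  Student, Non-fiction: 529×430/1347 = 168.8716
  Student, Reference: 529×383/1347 = 150.4135
  Staff, Fiction: 314×534/1347 = 124.4811
  Staff, Non-fiction: 314×430/1347 = 100.2376
  Staff, Reference: 314×383/1347 = 89.2814
  Public, Fiction: 504×534/1347 = 199.8040
  Public, Non-fiction: 504×430/1347 = 160.8909
  Public, Reference: 504×383/1347 = 143.3051
Contributions (O − E)²/E:
  (183 − 209.7149)²/209.7149 = 3.4031
  (237 − 168.8716)²/168.8716 = 27.4853
  (109 − 150.4135)²/150.4135 = 11.4024
  (137 − 124.4811)²/124.4811 = 1.2590
  (34 − 100.2376)²/100.2376 = 43.7702
  (143 − 89.2814)²/89.2814 = 32.3213
  (214 − 199.8040)²/199.8040 = 1.0086
  (159 − 160.8909)²/160.8909 = 0.0222
  (131 − 143.3051)²/143.3051 = 1.0566
χ² = 3.4031 + 27.4853 + 11.4024 + 1.2590 + 43.7702 + 32.3213 + 1.0086 + 0.0222 + 1.0566 = 121.729
df = (3−1)(3−1) = 4. Since 121.729 > 7.779, reject the null hypothesis of independence at α = 0.1.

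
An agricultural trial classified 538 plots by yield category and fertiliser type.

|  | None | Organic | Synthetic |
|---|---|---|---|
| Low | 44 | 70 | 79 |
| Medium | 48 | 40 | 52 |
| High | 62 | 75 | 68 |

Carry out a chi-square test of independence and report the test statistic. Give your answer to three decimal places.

Row totals: 193, 140, 205. Column totals: 154, 185, 199. Grand total N = 538.
Expected counts (row total × column total / N):
  Low, None: 193×154/538 = 55.24535
  Low, Organic: 193×185/538 = 66.36617
  Low, Synthetic: 193×199/538 = 71.38848
  Medium, None: 140×154/538 = 40.07435
  Medium, Organic: 140×185/538 = 48.14126
  Medium, Synthetic: 140×199/538 = 51.78439
  High, None: 205×154/538 = 58.68030
  High, Organic: 205×185/538 = 70.49257
  High, Synthetic: 205×199/538 = 75.82714
Contributions (O − E)²/E:
  (44 − 55.24535)²/55.24535 = 2.2890
  (70 − 66.36617)²/66.36617 = 0.1990
  (79 − 71.38848)²/71.38848 = 0.8115
  (48 − 40.07435)²/40.07435 = 1.5675
  (40 − 48.14126)²/48.14126 = 1.3768
  (52 − 51.78439)²/51.78439 = 0.0009
  (62 − 58.68030)²/58.68030 = 0.1878
  (75 − 70.49257)²/70.49257 = 0.2882
  (68 − 75.82714)²/75.82714 = 0.8079
χ² = 2.2890 + 0.1990 + 0.8115 + 1.5675 + 1.3768 + 0.0009 + 0.1878 + 0.2882 + 0.8079 = 7.529

7.529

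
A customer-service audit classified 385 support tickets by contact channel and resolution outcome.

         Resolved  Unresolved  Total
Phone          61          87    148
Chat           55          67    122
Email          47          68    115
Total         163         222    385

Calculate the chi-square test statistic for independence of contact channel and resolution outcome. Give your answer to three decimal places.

Grand total N = 385.
Expected counts (row total × column total / N):
  Phone, Resolved: 148×163/385 = 62.6597
  Phone, Unresolved: 148×222/385 = 85.3403
  Chat, Resolved: 122×163/385 = 51.6519
  Chat, Unresolved: 122×222/385 = 70.3481
  Email, Resolved: 115×163/385 = 48.6883
  Email, Unresolved: 115×222/385 = 66.3117
Contributions (O − E)²/E:
  (61 − 62.6597)²/62.6597 = 0.0440
  (87 − 85.3403)²/85.3403 = 0.0323
  (55 − 51.6519)²/51.6519 = 0.2170
  (67 − 70.3481)²/70.3481 = 0.1593
  (47 − 48.6883)²/48.6883 = 0.0585
  (68 − 66.3117)²/66.3117 = 0.0430
χ² = 0.0440 + 0.0323 + 0.2170 + 0.1593 + 0.0585 + 0.0430 = 0.554

0.554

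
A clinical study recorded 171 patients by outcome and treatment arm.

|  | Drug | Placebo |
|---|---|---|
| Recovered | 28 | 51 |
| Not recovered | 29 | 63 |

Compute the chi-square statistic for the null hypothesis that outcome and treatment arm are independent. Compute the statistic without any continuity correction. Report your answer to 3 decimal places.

0.294

Row totals: 79, 92. Column totals: 57, 114. Grand total N = 171.
Expected counts (row total × column total / N):
  Recovered, Drug: 79×57/171 = 26.3333
  Recovered, Placebo: 79×114/171 = 52.6667
  Not recovered, Drug: 92×57/171 = 30.6667
  Not recovered, Placebo: 92×114/171 = 61.3333
Contributions (O − E)²/E:
  (28 − 26.3333)²/26.3333 = 0.1055
  (51 − 52.6667)²/52.6667 = 0.0527
  (29 − 30.6667)²/30.6667 = 0.0906
  (63 − 61.3333)²/61.3333 = 0.0453
χ² = 0.1055 + 0.0527 + 0.0906 + 0.0453 = 0.294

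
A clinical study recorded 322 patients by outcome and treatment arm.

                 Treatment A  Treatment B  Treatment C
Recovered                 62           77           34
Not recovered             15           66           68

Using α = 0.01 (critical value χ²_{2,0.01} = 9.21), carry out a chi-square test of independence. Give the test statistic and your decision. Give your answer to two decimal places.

39.30; reject H₀

Row totals: 173, 149. Column totals: 77, 143, 102. Grand total N = 322.
Expected counts (row total × column total / N):
  Recovered, Treatment A: 173×77/322 = 41.3696
  Recovered, Treatment B: 173×143/322 = 76.8292
  Recovered, Treatment C: 173×102/322 = 54.8012
  Not recovered, Treatment A: 149×77/322 = 35.6304
  Not recovered, Treatment B: 149×143/322 = 66.1708
  Not recovered, Treatment C: 149×102/322 = 47.1988
Contributions (O − E)²/E:
  (62 − 41.3696)²/41.3696 = 10.2881
  (77 − 76.8292)²/76.8292 = 0.0004
  (34 − 54.8012)²/54.8012 = 7.8956
  (15 − 35.6304)²/35.6304 = 11.9452
  (66 − 66.1708)²/66.1708 = 0.0004
  (68 − 47.1988)²/47.1988 = 9.1674
χ² = 10.2881 + 0.0004 + 7.8956 + 11.9452 + 0.0004 + 9.1674 = 39.30
df = (2−1)(3−1) = 2. Since 39.30 > 9.21, reject the null hypothesis of independence at α = 0.01.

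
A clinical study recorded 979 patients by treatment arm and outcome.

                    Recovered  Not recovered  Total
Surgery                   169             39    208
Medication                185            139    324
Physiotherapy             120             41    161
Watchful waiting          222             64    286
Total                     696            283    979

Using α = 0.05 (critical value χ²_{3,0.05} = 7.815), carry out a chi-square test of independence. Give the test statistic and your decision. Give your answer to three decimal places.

48.178; reject H₀

Grand total N = 979.
Expected counts (row total × column total / N):
  Surgery, Recovered: 208×696/979 = 147.8733
  Surgery, Not recovered: 208×283/979 = 60.1267
  Medication, Recovered: 324×696/979 = 230.3412
  Medication, Not recovered: 324×283/979 = 93.6588
  Physiotherapy, Recovered: 161×696/979 = 114.4597
  Physiotherapy, Not recovered: 161×283/979 = 46.5403
  Watchful waiting, Recovered: 286×696/979 = 203.3258
  Watchful waiting, Not recovered: 286×283/979 = 82.6742
Contributions (O − E)²/E:
  (169 − 147.8733)²/147.8733 = 3.0184
  (39 − 60.1267)²/60.1267 = 7.4233
  (185 − 230.3412)²/230.3412 = 8.9251
  (139 − 93.6588)²/93.6588 = 21.9501
  (120 − 114.4597)²/114.4597 = 0.2682
  (41 − 46.5403)²/46.5403 = 0.6595
  (222 − 203.3258)²/203.3258 = 1.7151
  (64 − 82.6742)²/82.6742 = 4.2181
χ² = 3.0184 + 7.4233 + 8.9251 + 21.9501 + 0.2682 + 0.6595 + 1.7151 + 4.2181 = 48.178
df = (4−1)(2−1) = 3. Since 48.178 > 7.815, reject the null hypothesis of independence at α = 0.05.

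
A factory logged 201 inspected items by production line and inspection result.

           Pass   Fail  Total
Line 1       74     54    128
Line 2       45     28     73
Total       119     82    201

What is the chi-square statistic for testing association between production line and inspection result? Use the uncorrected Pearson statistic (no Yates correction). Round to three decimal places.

Grand total N = 201.
Expected counts (row total × column total / N):
  Line 1, Pass: 128×119/201 = 75.7811
  Line 1, Fail: 128×82/201 = 52.2189
  Line 2, Pass: 73×119/201 = 43.2189
  Line 2, Fail: 73×82/201 = 29.7811
Contributions (O − E)²/E:
  (74 − 75.7811)²/75.7811 = 0.0419
  (54 − 52.2189)²/52.2189 = 0.0608
  (45 − 43.2189)²/43.2189 = 0.0734
  (28 − 29.7811)²/29.7811 = 0.1065
χ² = 0.0419 + 0.0608 + 0.0734 + 0.1065 = 0.283

0.283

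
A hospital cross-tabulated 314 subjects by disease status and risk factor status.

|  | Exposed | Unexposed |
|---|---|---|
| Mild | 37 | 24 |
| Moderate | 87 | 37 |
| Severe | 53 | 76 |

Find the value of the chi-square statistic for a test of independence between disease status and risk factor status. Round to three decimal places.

Row totals: 61, 124, 129. Column totals: 177, 137. Grand total N = 314.
Expected counts (row total × column total / N):
  Mild, Exposed: 61×177/314 = 34.3854
  Mild, Unexposed: 61×137/314 = 26.6146
  Moderate, Exposed: 124×177/314 = 69.8981
  Moderate, Unexposed: 124×137/314 = 54.1019
  Severe, Exposed: 129×177/314 = 72.7166
  Severe, Unexposed: 129×137/314 = 56.2834
Contributions (O − E)²/E:
  (37 − 34.3854)²/34.3854 = 0.1988
  (24 − 26.6146)²/26.6146 = 0.2569
  (87 − 69.8981)²/69.8981 = 4.1843
  (37 − 54.1019)²/54.1019 = 5.4060
  (53 − 72.7166)²/72.7166 = 5.3460
  (76 − 56.2834)²/56.2834 = 6.9069
χ² = 0.1988 + 0.2569 + 4.1843 + 5.4060 + 5.3460 + 6.9069 = 22.299

22.299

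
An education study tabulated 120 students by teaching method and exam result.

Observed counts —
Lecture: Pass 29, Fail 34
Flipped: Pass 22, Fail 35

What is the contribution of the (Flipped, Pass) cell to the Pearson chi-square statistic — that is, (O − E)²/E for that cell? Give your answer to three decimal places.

Row total (Flipped) = 57; column total (Pass) = 51; N = 120.
Expected count E = 57 × 51 / 120 = 24.2250.
Contribution = (O − E)²/E = (22 − 24.2250)² / 24.2250 = 0.204.

0.204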